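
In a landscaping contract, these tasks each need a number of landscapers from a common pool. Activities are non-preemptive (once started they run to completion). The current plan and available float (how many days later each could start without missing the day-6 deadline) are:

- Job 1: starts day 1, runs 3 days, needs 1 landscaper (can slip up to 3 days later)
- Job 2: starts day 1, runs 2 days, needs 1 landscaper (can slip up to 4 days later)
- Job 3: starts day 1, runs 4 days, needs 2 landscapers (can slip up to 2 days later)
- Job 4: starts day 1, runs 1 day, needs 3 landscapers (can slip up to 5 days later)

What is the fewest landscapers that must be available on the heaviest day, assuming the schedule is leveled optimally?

3

Early-start (Job 1@1, Job 2@1, Job 3@1, Job 4@1) gives peak 7: d1:7  d2:4  d3:3  d4:2  d5:0  d6:0.
Shift Job 2→4, Job 4→6.
Schedule Job 1@1, Job 2@4, Job 3@1, Job 4@6: d1:3  d2:3  d3:3  d4:3  d5:1  d6:3 — peak 3.
Total landscaper-days = 16 over 6 days ⇒ peak ≥ ⌈16/6⌉ = 3, so 3 is optimal.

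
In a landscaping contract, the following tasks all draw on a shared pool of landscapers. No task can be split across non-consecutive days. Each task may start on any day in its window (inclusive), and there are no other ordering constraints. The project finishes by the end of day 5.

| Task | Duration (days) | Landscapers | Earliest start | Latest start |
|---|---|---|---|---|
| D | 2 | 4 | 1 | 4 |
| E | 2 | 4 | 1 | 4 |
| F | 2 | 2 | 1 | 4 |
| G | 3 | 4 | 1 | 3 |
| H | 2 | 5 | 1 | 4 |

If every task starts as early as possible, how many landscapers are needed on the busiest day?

Early-start schedule: D@1, E@1, F@1, G@1, H@1.
Load per day: day 1: 19, day 2: 19, day 3: 4, day 4: 0, day 5: 0.
Peak is 19.

19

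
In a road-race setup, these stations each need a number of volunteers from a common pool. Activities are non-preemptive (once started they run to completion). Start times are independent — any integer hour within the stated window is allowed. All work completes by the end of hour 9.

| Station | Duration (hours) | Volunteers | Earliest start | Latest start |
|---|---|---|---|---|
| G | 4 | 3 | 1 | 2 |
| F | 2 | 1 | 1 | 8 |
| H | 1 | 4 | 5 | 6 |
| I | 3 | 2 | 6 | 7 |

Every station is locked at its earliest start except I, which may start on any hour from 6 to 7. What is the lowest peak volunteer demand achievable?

4

I@6: h1:4  h2:4  h3:3  h4:3  h5:4  h6:2  h7:2  h8:2  h9:0 → peak 4
I@7: h1:4  h2:4  h3:3  h4:3  h5:4  h6:0  h7:2  h8:2  h9:2 → peak 4
Best is I@6, peak 4.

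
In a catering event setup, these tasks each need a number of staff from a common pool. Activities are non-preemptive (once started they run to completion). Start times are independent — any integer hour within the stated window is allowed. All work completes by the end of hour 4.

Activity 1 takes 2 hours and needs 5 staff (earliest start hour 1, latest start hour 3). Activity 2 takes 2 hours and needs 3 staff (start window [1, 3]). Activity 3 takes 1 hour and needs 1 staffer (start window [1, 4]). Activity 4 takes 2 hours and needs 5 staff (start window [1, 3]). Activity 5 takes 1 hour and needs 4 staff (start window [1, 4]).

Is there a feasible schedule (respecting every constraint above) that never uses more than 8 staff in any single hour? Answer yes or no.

The minimum achievable peak is 9; 8 < 9, so no feasible schedule stays within the cap.

no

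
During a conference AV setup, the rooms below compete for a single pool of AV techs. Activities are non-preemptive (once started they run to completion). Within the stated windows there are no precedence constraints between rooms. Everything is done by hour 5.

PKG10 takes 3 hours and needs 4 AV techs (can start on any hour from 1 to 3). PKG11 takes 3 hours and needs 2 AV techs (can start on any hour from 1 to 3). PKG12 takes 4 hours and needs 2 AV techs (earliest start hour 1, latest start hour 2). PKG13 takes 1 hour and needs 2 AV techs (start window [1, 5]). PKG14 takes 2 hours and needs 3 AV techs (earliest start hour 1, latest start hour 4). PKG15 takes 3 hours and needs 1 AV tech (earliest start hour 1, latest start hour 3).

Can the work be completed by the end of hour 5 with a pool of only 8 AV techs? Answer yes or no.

no

The minimum achievable peak is 9; 8 < 9, so no feasible schedule stays within the cap.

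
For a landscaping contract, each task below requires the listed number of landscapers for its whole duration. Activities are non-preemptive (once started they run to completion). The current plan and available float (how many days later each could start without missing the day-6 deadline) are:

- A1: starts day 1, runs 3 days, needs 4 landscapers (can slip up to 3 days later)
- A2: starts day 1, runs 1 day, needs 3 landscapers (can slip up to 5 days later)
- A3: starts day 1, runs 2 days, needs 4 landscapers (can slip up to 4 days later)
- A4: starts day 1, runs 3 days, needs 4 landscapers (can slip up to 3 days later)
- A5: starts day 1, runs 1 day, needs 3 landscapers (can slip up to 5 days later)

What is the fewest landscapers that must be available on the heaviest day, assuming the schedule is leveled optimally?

Early-start (A1@1, A2@1, A3@1, A4@1, A5@1) gives peak 18: d1:18  d2:12  d3:8  d4:0  d5:0  d6:0.
Shift A3→2, A4→4, A5→4.
Schedule A1@1, A2@1, A3@2, A4@4, A5@4: d1:7  d2:8  d3:8  d4:7  d5:4  d6:4 — peak 8.

8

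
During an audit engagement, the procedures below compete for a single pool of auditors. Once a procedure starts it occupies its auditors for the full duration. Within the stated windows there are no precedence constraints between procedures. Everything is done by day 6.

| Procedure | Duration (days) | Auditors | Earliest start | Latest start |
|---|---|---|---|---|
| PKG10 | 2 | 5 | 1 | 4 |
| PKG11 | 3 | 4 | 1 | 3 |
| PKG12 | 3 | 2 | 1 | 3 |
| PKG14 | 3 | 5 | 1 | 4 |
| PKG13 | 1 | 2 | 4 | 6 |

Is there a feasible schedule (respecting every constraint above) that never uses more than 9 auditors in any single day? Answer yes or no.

Schedule PKG10@1, PKG11@1, PKG12@3, PKG14@4, PKG13@4: d1:9  d2:9  d3:6  d4:9  d5:7  d6:5 — peak 9 ≤ 9.

yes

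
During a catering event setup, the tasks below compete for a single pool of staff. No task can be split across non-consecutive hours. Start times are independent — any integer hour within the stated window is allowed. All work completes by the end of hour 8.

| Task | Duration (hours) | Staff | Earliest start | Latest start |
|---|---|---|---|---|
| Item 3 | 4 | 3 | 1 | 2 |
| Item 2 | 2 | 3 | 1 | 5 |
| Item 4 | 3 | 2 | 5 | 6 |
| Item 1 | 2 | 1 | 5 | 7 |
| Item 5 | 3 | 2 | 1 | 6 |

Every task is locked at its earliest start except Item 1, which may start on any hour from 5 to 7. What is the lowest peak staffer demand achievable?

Item 1@5: h1:8  h2:8  h3:5  h4:3  h5:3  h6:3  h7:2  h8:0 → peak 8
Item 1@6: h1:8  h2:8  h3:5  h4:3  h5:2  h6:3  h7:3  h8:0 → peak 8
Item 1@7: h1:8  h2:8  h3:5  h4:3  h5:2  h6:2  h7:3  h8:1 → peak 8
Best is Item 1@5, peak 8.

8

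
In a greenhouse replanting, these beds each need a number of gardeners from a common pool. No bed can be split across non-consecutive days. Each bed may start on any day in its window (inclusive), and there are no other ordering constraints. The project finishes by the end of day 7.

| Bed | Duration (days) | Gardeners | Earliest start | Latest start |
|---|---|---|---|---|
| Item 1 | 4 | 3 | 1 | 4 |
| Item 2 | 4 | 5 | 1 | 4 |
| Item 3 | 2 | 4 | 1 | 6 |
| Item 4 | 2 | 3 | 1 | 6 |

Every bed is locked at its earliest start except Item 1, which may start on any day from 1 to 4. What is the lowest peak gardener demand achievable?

Item 1@1: d1:15  d2:15  d3:8  d4:8  d5:0  d6:0  d7:0 → peak 15
Item 1@2: d1:12  d2:15  d3:8  d4:8  d5:3  d6:0  d7:0 → peak 15
Item 1@3: d1:12  d2:12  d3:8  d4:8  d5:3  d6:3  d7:0 → peak 12
Item 1@4: d1:12  d2:12  d3:5  d4:8  d5:3  d6:3  d7:3 → peak 12
Best is Item 1@3, peak 12.

12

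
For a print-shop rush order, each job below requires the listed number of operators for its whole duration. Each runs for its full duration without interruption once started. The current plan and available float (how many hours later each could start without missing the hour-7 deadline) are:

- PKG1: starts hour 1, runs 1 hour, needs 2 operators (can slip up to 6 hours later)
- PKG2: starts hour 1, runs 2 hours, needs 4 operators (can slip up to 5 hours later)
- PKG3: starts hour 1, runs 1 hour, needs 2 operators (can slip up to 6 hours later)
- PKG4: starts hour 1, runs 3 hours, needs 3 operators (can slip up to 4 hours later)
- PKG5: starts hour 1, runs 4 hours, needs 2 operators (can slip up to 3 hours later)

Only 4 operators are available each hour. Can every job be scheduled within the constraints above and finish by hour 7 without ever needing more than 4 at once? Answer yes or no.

no

Total operator-hours = 29; over 7 hours the average is 29/7 > 4, so some hour must exceed 4.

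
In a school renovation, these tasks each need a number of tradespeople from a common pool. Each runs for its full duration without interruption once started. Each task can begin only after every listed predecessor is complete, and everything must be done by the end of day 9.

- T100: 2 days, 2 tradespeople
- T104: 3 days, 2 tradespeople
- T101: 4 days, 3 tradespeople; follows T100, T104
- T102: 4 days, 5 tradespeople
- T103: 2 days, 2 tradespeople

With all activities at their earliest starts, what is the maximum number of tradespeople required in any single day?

11

Early-start schedule: T100@1, T104@1, T101@4, T102@1, T103@1.
Load per day: day 1: 11, day 2: 11, day 3: 7, day 4: 8, day 5: 3, day 6: 3, day 7: 3, day 8: 0, day 9: 0.
Peak is 11.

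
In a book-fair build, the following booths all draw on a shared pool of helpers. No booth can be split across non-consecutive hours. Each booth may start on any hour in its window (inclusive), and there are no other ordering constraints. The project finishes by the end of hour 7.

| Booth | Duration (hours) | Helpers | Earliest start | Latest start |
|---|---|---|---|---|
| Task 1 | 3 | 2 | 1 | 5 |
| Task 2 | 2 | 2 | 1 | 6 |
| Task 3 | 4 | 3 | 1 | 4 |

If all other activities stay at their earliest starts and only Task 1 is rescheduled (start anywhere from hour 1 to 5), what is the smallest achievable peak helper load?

5

Task 1@1: h1:7  h2:7  h3:5  h4:3  h5:0  h6:0  h7:0 → peak 7
Task 1@2: h1:5  h2:7  h3:5  h4:5  h5:0  h6:0  h7:0 → peak 7
Task 1@3: h1:5  h2:5  h3:5  h4:5  h5:2  h6:0  h7:0 → peak 5
Task 1@4: h1:5  h2:5  h3:3  h4:5  h5:2  h6:2  h7:0 → peak 5
Task 1@5: h1:5  h2:5  h3:3  h4:3  h5:2  h6:2  h7:2 → peak 5
Best is Task 1@3, peak 5.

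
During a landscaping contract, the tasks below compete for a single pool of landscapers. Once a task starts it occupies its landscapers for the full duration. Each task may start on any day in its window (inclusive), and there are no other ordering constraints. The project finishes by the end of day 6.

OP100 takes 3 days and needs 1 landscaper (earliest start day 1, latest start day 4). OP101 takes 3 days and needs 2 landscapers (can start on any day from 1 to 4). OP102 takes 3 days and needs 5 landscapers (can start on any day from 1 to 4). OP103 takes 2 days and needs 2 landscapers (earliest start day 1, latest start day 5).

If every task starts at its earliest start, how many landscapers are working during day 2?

10

At early start, day 2 has: OP100, OP101, OP102, OP103.
Demand: 1 + 2 + 5 + 2 = 10.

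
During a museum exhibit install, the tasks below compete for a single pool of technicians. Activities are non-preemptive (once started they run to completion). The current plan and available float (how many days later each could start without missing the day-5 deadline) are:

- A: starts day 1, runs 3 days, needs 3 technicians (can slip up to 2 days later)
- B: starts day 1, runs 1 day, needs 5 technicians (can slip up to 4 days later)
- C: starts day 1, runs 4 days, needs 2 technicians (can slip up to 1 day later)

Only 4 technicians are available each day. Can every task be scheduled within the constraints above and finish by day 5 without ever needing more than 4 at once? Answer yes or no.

Total technician-days = 22; over 5 days the average is 22/5 > 4, so some day must exceed 4.

no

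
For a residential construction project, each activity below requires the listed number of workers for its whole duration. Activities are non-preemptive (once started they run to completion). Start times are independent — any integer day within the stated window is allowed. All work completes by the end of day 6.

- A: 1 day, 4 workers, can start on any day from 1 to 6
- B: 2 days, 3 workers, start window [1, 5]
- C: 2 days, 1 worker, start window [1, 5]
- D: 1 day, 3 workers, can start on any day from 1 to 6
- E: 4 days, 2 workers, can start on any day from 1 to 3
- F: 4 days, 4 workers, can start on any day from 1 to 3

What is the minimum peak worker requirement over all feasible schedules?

Early-start (A@1, B@1, C@1, D@1, E@1, F@1) gives peak 17: d1:17  d2:10  d3:6  d4:6  d5:0  d6:0.
Shift C→2, D→2, E→3, F→3.
Schedule A@1, B@1, C@2, D@2, E@3, F@3: d1:7  d2:7  d3:7  d4:6  d5:6  d6:6 — peak 7.
Total worker-days = 39 over 6 days ⇒ peak ≥ ⌈39/6⌉ = 7, so 7 is optimal.

7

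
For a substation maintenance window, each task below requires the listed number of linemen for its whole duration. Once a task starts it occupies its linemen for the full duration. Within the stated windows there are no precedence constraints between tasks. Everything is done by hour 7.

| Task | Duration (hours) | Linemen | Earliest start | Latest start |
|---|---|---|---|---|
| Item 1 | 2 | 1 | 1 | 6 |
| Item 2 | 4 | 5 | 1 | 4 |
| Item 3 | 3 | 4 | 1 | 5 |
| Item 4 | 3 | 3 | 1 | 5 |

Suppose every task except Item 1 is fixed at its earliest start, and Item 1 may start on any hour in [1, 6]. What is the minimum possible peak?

Item 1@1: h1:13  h2:13  h3:12  h4:5  h5:0  h6:0  h7:0 → peak 13
Item 1@2: h1:12  h2:13  h3:13  h4:5  h5:0  h6:0  h7:0 → peak 13
Item 1@3: h1:12  h2:12  h3:13  h4:6  h5:0  h6:0  h7:0 → peak 13
Item 1@4: h1:12  h2:12  h3:12  h4:6  h5:1  h6:0  h7:0 → peak 12
Item 1@5: h1:12  h2:12  h3:12  h4:5  h5:1  h6:1  h7:0 → peak 12
Item 1@6: h1:12  h2:12  h3:12  h4:5  h5:0  h6:1  h7:1 → peak 12
Best is Item 1@4, peak 12.

12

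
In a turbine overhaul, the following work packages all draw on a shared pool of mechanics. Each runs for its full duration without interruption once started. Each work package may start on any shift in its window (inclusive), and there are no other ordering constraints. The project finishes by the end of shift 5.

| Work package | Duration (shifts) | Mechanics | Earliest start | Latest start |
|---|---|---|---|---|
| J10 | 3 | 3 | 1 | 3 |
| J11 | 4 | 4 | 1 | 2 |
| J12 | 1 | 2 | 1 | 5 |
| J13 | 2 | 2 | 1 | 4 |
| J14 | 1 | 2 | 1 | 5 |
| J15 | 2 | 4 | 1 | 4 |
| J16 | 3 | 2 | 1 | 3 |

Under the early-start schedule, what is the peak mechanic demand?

19

Early-start schedule: J10@1, J11@1, J12@1, J13@1, J14@1, J15@1, J16@1.
Load per shift: shift 1: 19, shift 2: 15, shift 3: 9, shift 4: 4, shift 5: 0.
Peak is 19.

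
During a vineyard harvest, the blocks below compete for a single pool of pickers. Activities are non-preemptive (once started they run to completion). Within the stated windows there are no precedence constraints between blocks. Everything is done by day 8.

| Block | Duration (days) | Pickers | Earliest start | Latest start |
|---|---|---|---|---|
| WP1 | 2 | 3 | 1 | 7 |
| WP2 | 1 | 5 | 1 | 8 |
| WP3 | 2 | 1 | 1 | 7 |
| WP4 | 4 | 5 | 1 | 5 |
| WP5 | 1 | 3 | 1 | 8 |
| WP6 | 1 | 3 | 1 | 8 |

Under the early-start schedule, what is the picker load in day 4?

5

At early start, day 4 has: WP4.
Demand: 5 = 5.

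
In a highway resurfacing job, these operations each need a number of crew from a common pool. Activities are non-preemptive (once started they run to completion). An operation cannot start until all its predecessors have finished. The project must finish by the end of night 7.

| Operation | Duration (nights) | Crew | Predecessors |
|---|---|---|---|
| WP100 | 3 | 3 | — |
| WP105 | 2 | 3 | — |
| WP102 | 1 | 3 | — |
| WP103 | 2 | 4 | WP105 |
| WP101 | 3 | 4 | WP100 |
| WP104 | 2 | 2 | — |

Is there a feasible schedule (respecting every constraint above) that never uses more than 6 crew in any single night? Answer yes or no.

The minimum achievable peak is 7; 6 < 7, so no feasible schedule stays within the cap.

no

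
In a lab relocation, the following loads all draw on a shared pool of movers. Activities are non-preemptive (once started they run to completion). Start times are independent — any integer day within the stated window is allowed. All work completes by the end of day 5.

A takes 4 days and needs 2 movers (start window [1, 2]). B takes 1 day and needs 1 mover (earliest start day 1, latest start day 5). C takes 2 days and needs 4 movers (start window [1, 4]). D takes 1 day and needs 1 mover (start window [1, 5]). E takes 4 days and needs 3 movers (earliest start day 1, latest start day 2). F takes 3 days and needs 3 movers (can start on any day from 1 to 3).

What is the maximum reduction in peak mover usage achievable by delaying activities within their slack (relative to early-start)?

5

Early-start peak: d1:14  d2:12  d3:8  d4:5  d5:0 ⇒ 14.
Leveled (A@1, B@1, C@1, D@1, E@2, F@3): d1:8  d2:9  d3:8  d4:8  d5:6 ⇒ 9.
Reduction 14 − 9 = 5.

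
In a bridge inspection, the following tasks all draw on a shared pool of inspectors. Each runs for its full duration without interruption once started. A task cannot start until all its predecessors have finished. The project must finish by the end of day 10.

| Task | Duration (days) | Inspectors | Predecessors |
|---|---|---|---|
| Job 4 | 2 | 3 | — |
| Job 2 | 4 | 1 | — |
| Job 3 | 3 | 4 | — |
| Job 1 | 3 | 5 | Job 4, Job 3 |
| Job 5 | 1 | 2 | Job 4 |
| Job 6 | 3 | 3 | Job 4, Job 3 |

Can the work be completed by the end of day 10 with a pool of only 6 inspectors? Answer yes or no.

The minimum achievable peak is 7; 6 < 7, so no feasible schedule stays within the cap.

no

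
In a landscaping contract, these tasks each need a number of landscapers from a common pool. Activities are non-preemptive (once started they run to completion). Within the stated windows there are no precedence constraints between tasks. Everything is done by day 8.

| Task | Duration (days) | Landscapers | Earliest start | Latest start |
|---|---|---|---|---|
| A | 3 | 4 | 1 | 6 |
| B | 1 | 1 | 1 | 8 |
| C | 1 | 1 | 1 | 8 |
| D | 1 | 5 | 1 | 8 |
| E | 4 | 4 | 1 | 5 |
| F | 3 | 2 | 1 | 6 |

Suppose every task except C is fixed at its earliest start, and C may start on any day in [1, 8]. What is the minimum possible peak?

16

C@1: d1:17  d2:10  d3:10  d4:4  d5:0  d6:0  d7:0  d8:0 → peak 17
C@2: d1:16  d2:11  d3:10  d4:4  d5:0  d6:0  d7:0  d8:0 → peak 16
C@3: d1:16  d2:10  d3:11  d4:4  d5:0  d6:0  d7:0  d8:0 → peak 16
C@4: d1:16  d2:10  d3:10  d4:5  d5:0  d6:0  d7:0  d8:0 → peak 16
C@5: d1:16  d2:10  d3:10  d4:4  d5:1  d6:0  d7:0  d8:0 → peak 16
C@6: d1:16  d2:10  d3:10  d4:4  d5:0  d6:1  d7:0  d8:0 → peak 16
C@7: d1:16  d2:10  d3:10  d4:4  d5:0  d6:0  d7:1  d8:0 → peak 16
C@8: d1:16  d2:10  d3:10  d4:4  d5:0  d6:0  d7:0  d8:1 → peak 16
Best is C@2, peak 16.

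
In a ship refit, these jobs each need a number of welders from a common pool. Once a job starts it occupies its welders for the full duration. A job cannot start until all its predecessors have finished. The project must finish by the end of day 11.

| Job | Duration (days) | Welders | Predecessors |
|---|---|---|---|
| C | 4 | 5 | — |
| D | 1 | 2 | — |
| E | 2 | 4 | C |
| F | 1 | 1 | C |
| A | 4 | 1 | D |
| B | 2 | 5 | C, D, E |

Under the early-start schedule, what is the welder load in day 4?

At early start, day 4 has: C, A.
Demand: 5 + 1 = 6.

6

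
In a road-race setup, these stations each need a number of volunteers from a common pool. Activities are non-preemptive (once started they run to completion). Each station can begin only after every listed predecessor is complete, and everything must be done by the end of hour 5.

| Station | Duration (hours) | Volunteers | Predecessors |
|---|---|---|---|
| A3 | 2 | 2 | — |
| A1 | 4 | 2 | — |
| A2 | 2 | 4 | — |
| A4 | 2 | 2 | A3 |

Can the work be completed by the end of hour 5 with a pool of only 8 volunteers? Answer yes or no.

Schedule A3@1, A1@1, A2@1, A4@3: h1:8  h2:8  h3:4  h4:4  h5:0 — peak 8 ≤ 8.

yes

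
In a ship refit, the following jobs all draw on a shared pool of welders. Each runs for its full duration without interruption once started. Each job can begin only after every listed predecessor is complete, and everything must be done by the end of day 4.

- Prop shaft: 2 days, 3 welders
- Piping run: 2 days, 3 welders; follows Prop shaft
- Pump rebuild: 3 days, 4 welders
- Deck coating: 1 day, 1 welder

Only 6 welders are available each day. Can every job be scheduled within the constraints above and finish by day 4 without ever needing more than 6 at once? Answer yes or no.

no

Total welder-days = 25; over 4 days the average is 25/4 > 6, so some day must exceed 6.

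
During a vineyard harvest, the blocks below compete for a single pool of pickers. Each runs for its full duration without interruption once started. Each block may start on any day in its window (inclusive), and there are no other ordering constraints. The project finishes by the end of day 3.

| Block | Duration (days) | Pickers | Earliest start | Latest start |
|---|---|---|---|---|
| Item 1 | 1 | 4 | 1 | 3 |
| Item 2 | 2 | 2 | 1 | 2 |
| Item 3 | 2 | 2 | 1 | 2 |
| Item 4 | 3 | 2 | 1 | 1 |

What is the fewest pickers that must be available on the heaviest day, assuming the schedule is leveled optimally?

6

Early-start (Item 1@1, Item 2@1, Item 3@1, Item 4@1) gives peak 10: d1:10  d2:6  d3:2.
Shift Item 2→2, Item 3→2.
Schedule Item 1@1, Item 2@2, Item 3@2, Item 4@1: d1:6  d2:6  d3:6 — peak 6.
Total picker-days = 18 over 3 days ⇒ peak ≥ ⌈18/3⌉ = 6, so 6 is optimal.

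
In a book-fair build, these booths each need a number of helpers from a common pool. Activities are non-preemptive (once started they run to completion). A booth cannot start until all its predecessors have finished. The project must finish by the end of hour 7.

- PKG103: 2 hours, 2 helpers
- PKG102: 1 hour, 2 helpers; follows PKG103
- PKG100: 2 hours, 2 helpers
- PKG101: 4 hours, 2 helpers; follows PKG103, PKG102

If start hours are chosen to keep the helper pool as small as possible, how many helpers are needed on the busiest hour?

Schedule PKG103@1, PKG102@3, PKG100@1, PKG101@4: h1:4  h2:4  h3:2  h4:2  h5:2  h6:2  h7:2 — peak 4.
No arrangement of the 6 feasible schedules does better.

4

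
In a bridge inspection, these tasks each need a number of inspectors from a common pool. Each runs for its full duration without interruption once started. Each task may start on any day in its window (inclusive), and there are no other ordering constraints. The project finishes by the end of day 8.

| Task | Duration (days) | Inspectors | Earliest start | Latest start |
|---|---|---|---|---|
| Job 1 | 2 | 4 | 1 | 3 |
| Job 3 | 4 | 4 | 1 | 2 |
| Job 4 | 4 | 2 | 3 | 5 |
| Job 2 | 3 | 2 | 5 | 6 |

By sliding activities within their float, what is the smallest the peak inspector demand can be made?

8

Schedule Job 1@1, Job 3@1, Job 4@3, Job 2@5: d1:8  d2:8  d3:6  d4:6  d5:4  d6:4  d7:2  d8:0 — peak 8.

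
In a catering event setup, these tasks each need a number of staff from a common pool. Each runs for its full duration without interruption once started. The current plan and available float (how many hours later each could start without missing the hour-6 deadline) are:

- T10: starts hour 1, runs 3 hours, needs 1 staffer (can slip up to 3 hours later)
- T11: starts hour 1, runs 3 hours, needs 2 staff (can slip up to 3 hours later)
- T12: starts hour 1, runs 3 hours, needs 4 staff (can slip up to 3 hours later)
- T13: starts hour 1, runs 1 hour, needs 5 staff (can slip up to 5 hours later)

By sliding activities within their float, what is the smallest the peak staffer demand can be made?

6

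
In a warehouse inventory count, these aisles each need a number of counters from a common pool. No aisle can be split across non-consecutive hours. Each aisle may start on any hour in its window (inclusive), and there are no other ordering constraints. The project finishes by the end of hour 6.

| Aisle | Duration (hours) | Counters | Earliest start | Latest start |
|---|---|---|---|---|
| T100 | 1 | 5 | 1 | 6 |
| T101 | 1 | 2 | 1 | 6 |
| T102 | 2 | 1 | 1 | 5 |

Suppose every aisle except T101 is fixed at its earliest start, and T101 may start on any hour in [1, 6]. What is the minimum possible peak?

T101@1: h1:8  h2:1  h3:0  h4:0  h5:0  h6:0 → peak 8
T101@2: h1:6  h2:3  h3:0  h4:0  h5:0  h6:0 → peak 6
T101@3: h1:6  h2:1  h3:2  h4:0  h5:0  h6:0 → peak 6
T101@4: h1:6  h2:1  h3:0  h4:2  h5:0  h6:0 → peak 6
T101@5: h1:6  h2:1  h3:0  h4:0  h5:2  h6:0 → peak 6
T101@6: h1:6  h2:1  h3:0  h4:0  h5:0  h6:2 → peak 6
Best is T101@2, peak 6.

6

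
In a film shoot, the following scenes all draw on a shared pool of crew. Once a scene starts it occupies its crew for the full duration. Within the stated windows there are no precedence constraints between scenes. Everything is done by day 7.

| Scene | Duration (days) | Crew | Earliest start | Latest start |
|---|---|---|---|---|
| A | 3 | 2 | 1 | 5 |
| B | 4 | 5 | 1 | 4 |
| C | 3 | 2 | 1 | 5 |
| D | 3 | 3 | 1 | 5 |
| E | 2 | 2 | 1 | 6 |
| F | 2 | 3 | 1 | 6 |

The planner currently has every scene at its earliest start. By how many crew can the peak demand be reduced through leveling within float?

9

Early-start peak: d1:17  d2:17  d3:12  d4:5  d5:0  d6:0  d7:0 ⇒ 17.
Leveled (A@1, B@1, C@5, D@5, E@4, F@6): d1:7  d2:7  d3:7  d4:7  d5:7  d6:8  d7:8 ⇒ 8.
Reduction 17 − 8 = 9.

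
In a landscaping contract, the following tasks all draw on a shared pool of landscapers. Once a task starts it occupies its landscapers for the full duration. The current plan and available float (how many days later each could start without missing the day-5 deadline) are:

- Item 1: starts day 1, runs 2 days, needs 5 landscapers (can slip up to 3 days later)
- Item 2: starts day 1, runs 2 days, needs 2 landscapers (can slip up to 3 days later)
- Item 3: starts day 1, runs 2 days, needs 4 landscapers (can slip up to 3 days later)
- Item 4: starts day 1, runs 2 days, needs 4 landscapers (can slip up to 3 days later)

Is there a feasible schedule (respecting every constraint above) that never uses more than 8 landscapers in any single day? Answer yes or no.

yes

Schedule Item 1@1, Item 2@1, Item 3@3, Item 4@3: d1:7  d2:7  d3:8  d4:8  d5:0 — peak 8 ≤ 8.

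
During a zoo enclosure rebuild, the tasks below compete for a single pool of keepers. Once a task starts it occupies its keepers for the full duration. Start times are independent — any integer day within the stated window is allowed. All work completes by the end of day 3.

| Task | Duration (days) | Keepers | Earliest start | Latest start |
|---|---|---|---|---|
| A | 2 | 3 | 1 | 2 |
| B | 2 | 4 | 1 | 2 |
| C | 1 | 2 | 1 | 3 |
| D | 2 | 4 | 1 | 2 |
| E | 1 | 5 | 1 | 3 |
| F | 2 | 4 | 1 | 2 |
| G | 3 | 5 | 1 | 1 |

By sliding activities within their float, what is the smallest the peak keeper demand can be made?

Early-start (A@1, B@1, C@1, D@1, E@1, F@1, G@1) gives peak 27: d1:27  d2:20  d3:5.
Shift E→3, F→2.
Schedule A@1, B@1, C@1, D@1, E@3, F@2, G@1: d1:18  d2:20  d3:14 — peak 20.

20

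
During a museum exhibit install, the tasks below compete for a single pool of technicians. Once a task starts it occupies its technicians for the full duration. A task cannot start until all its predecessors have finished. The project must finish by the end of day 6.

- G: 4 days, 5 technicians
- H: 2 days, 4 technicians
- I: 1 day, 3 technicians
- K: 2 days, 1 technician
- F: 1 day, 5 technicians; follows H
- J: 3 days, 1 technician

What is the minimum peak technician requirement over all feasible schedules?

9

Early-start (G@1, H@1, I@1, K@1, F@3, J@1) gives peak 14: d1:14  d2:11  d3:11  d4:5  d5:0  d6:0.
Shift I→3, K→3, F→5, J→4.
Schedule G@1, H@1, I@3, K@3, F@5, J@4: d1:9  d2:9  d3:9  d4:7  d5:6  d6:1 — peak 9.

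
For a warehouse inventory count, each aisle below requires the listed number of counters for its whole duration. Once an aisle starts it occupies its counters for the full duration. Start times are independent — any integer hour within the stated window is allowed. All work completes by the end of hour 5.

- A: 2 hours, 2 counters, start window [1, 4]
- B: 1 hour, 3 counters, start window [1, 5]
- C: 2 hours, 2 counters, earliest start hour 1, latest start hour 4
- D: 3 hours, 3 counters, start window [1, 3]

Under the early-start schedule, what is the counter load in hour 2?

At early start, hour 2 has: A, C, D.
Demand: 2 + 2 + 3 = 7.

7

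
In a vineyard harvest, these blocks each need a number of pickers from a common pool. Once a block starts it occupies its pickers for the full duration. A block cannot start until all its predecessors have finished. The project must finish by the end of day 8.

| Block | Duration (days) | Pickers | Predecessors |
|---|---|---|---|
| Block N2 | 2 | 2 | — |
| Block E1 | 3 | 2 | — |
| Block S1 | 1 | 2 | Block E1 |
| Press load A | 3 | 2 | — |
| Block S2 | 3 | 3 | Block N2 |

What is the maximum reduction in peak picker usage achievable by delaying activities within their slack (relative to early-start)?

Early-start peak: d1:6  d2:6  d3:7  d4:5  d5:3  d6:0  d7:0  d8:0 ⇒ 7.
Leveled (Block N2@1, Block E1@1, Block S1@4, Press load A@3, Block S2@6): d1:4  d2:4  d3:4  d4:4  d5:2  d6:3  d7:3  d8:3 ⇒ 4.
Reduction 7 − 4 = 3.

3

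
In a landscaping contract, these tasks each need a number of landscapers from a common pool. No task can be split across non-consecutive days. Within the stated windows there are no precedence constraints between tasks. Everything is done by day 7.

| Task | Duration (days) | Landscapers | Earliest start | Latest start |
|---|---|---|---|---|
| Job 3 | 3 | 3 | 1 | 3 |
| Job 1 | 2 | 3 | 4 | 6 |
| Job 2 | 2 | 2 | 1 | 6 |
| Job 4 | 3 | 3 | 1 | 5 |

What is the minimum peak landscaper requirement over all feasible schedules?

6

Early-start (Job 3@1, Job 1@4, Job 2@1, Job 4@1) gives peak 8: d1:8  d2:8  d3:6  d4:3  d5:3  d6:0  d7:0.
Shift Job 4→3.
Schedule Job 3@1, Job 1@4, Job 2@1, Job 4@3: d1:5  d2:5  d3:6  d4:6  d5:6  d6:0  d7:0 — peak 6.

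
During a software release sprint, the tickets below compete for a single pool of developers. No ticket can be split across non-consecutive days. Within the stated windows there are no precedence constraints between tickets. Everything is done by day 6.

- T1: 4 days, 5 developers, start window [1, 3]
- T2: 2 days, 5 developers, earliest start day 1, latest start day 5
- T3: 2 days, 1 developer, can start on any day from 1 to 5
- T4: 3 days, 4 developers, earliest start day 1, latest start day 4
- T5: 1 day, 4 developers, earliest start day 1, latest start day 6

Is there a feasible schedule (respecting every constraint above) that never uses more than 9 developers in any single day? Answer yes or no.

yes

Schedule T1@1, T2@5, T3@1, T4@3, T5@6: d1:6  d2:6  d3:9  d4:9  d5:9  d6:9 — peak 9 ≤ 9.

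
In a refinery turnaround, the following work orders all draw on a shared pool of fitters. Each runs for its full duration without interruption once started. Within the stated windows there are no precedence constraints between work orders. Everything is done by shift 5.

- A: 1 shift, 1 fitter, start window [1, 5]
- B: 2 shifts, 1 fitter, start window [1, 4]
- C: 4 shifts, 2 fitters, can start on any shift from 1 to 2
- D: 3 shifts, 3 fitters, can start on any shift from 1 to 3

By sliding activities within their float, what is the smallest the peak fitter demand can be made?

Early-start (A@1, B@1, C@1, D@1) gives peak 7: s1:7  s2:6  s3:5  s4:2  s5:0.
Shift D→3.
Schedule A@1, B@1, C@1, D@3: s1:4  s2:3  s3:5  s4:5  s5:3 — peak 5.

5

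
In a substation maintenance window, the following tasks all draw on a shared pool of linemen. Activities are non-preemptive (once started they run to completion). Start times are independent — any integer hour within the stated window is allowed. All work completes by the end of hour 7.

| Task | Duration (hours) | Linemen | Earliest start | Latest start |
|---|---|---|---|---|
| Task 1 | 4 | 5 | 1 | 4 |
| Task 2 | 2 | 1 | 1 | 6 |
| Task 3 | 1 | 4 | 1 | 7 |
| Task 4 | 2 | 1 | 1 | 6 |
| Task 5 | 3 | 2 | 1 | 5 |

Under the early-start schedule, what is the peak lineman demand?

Early-start schedule: Task 1@1, Task 2@1, Task 3@1, Task 4@1, Task 5@1.
Load per hour: hour 1: 13, hour 2: 9, hour 3: 7, hour 4: 5, hour 5: 0, hour 6: 0, hour 7: 0.
Peak is 13.

13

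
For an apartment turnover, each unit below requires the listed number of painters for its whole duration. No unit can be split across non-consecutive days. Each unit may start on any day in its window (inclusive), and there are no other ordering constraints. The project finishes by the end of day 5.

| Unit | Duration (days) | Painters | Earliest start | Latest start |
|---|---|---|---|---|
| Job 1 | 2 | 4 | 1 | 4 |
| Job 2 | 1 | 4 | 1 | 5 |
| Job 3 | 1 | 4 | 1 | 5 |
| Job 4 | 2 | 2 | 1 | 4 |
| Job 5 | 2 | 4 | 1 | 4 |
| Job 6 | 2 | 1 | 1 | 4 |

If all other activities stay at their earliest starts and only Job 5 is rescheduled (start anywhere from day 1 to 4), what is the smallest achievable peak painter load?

15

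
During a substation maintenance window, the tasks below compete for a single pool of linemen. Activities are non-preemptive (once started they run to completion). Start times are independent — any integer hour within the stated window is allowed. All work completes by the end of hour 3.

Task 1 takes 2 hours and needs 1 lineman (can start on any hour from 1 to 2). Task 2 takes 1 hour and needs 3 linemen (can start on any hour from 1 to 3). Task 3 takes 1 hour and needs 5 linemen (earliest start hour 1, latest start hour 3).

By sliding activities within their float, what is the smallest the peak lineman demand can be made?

Early-start (Task 1@1, Task 2@1, Task 3@1) gives peak 9: h1:9  h2:1  h3:0.
Shift Task 3→3.
Schedule Task 1@1, Task 2@1, Task 3@3: h1:4  h2:1  h3:5 — peak 5.
No arrangement of the 18 feasible schedules does better.

5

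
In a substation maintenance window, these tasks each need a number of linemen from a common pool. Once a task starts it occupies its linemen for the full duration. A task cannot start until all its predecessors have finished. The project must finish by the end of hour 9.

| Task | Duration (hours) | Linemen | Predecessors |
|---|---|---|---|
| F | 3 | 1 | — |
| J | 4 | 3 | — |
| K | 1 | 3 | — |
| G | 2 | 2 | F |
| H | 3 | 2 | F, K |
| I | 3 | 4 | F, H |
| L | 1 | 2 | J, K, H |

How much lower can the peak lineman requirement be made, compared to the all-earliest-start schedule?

Early-start peak: h1:7  h2:4  h3:4  h4:7  h5:4  h6:2  h7:6  h8:4  h9:4 ⇒ 7.
Leveled (F@1, J@2, K@1, G@6, H@4, I@7, L@8): h1:4  h2:4  h3:4  h4:5  h5:5  h6:4  h7:6  h8:6  h9:4 ⇒ 6.
Reduction 7 − 6 = 1.

1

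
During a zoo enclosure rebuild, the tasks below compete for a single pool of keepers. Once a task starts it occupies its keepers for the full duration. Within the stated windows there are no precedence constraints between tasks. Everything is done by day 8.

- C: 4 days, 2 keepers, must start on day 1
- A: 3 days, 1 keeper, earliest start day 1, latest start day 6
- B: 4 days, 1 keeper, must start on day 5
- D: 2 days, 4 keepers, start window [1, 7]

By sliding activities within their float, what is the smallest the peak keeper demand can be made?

5

Early-start (C@1, A@1, B@5, D@1) gives peak 7: d1:7  d2:7  d3:3  d4:2  d5:1  d6:1  d7:1  d8:1.
Shift D→5.
Schedule C@1, A@1, B@5, D@5: d1:3  d2:3  d3:3  d4:2  d5:5  d6:5  d7:1  d8:1 — peak 5.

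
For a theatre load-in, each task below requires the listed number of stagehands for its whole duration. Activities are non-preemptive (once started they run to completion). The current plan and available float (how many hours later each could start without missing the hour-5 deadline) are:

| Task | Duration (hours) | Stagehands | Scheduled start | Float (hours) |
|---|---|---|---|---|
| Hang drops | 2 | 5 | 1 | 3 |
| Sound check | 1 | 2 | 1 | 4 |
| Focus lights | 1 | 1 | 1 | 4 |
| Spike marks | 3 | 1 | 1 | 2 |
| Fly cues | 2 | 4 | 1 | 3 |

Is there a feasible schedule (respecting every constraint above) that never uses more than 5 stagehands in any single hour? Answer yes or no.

Schedule Hang drops@1, Sound check@3, Focus lights@3, Spike marks@3, Fly cues@4: h1:5  h2:5  h3:4  h4:5  h5:5 — peak 5 ≤ 5.

yes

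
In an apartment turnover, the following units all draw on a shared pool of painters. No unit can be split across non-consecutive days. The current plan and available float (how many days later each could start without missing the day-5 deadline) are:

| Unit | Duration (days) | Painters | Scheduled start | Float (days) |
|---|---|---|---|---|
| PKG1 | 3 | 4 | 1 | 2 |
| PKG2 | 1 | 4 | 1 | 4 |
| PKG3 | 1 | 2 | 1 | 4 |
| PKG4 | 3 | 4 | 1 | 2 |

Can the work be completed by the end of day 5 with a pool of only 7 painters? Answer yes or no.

The minimum achievable peak is 8; 7 < 8, so no feasible schedule stays within the cap.

no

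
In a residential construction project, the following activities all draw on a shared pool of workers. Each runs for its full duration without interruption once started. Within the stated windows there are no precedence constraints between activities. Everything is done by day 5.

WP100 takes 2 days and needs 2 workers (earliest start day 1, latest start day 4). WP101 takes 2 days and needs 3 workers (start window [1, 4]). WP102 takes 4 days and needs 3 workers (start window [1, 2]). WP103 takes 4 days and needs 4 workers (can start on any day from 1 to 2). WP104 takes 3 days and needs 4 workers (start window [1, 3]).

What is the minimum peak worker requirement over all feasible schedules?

Early-start (WP100@1, WP101@1, WP102@1, WP103@1, WP104@1) gives peak 16: d1:16  d2:16  d3:11  d4:7  d5:0.
Shift WP104→3.
Schedule WP100@1, WP101@1, WP102@1, WP103@1, WP104@3: d1:12  d2:12  d3:11  d4:11  d5:4 — peak 12.

12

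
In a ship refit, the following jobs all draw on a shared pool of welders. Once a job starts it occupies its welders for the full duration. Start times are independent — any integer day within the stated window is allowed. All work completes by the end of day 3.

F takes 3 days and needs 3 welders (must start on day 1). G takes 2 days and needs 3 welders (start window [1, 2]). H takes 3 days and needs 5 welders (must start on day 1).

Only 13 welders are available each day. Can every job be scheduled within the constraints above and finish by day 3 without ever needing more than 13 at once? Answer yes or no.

yes

Schedule F@1, G@1, H@1: d1:11  d2:11  d3:8 — peak 11 ≤ 13.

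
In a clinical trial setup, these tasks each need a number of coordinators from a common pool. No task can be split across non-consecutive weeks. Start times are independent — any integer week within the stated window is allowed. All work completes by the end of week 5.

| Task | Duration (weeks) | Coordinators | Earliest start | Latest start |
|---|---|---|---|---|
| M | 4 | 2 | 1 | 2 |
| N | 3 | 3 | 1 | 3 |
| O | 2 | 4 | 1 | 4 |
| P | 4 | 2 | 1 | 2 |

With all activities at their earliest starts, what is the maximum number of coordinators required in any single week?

11

Early-start schedule: M@1, N@1, O@1, P@1.
Load per week: week 1: 11, week 2: 11, week 3: 7, week 4: 4, week 5: 0.
Peak is 11.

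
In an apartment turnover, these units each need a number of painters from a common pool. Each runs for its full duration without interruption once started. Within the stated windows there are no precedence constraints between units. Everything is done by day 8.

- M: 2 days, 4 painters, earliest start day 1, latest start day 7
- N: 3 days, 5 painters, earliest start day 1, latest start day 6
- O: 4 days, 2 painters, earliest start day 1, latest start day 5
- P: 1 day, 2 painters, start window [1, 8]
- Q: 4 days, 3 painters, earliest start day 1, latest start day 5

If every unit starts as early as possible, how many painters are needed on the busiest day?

16

Early-start schedule: M@1, N@1, O@1, P@1, Q@1.
Load per day: day 1: 16, day 2: 14, day 3: 10, day 4: 5, day 5: 0, day 6: 0, day 7: 0, day 8: 0.
Peak is 16.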